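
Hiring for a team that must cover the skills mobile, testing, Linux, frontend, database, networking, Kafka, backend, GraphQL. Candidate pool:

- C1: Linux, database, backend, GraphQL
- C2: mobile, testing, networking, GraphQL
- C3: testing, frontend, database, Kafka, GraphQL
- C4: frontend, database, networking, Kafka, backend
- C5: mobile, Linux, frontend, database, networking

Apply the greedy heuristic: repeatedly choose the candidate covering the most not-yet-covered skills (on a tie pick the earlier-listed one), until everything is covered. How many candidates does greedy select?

Pick 1: C3 covers 5 new skills (testing, frontend, database, Kafka, GraphQL).
Pick 2: C5 covers 3 new skills (mobile, Linux, networking).
Pick 3: C1 covers 1 new skills (backend).
Greedy uses 3 candidates.

3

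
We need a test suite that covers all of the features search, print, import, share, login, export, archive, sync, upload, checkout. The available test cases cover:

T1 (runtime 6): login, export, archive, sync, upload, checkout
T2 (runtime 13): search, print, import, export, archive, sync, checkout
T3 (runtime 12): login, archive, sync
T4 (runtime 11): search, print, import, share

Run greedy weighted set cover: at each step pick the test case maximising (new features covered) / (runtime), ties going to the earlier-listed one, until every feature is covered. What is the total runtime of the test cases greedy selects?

17

Pick 1: T1 adds 6 new (login, export, archive, sync, upload, checkout) at runtime 6 (ratio 6/6).
Pick 2: T4 adds 4 new (search, print, import, share) at runtime 11 (ratio 4/11).
Greedy total runtime: 6 + 11 = 17.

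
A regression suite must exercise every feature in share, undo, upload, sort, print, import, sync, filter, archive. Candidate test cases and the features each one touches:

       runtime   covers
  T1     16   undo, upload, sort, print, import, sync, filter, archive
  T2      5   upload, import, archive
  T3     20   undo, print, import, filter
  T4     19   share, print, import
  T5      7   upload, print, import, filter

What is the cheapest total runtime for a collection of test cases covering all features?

T1, T4 cover every feature at runtime 16 + 19 = 35.
Any cover uses at least 2 test cases; among all covering selections none totals below 35.

35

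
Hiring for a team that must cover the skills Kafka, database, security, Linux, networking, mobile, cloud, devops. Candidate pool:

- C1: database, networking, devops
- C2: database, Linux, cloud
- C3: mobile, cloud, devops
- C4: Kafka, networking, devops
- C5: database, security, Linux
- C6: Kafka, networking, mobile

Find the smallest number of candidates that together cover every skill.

3

C3, C4, C5 together cover {Kafka, database, security, Linux, networking, mobile, cloud, devops} — every skill.
No 2 of the 6 candidates cover everything (all 15 pairs fall short), so 3 is minimum.
Greedy (largest uncovered first) would take C1, C2, C6, C5 — 4 candidates — but 3 suffice.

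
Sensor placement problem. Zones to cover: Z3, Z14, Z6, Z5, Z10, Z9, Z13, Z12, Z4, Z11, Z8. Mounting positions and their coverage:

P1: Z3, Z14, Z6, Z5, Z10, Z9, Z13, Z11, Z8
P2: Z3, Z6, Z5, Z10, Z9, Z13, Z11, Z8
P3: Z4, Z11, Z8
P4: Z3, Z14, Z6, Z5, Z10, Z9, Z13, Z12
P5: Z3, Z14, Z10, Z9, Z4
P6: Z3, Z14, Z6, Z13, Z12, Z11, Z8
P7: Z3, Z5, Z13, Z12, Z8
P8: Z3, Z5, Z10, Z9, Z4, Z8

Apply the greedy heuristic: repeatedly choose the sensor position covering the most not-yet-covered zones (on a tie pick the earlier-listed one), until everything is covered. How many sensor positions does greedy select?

Pick 1: P1 covers 9 new zones (Z3, Z14, Z6, Z5, Z10, Z9, Z13, Z11, Z8).
Pick 2: P3 covers 1 new zones (Z4).
Pick 3: P4 covers 1 new zones (Z12).
Greedy uses 3 sensor positions. (The true minimum is 2.)

3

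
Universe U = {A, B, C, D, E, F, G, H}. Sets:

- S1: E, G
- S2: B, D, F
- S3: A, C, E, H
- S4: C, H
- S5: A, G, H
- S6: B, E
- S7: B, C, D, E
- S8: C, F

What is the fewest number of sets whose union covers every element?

S1, S2, S3 together cover {A, B, C, D, E, F, G, H} — every element.
No 2 of the 8 sets cover everything (all 28 pairs fall short), so 3 is minimum.

3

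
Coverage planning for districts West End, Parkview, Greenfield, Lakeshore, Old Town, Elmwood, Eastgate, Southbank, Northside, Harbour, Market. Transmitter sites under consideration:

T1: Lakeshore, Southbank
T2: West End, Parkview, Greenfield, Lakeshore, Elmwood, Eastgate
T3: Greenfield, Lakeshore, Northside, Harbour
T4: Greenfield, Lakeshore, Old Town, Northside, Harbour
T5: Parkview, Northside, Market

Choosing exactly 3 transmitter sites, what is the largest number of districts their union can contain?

Choosing T1, T2, T4 covers {West End, Parkview, Greenfield, Lakeshore, Old Town, Elmwood, Eastgate, Southbank, Northside, Harbour} — 10 districts.
No choice of 3 transmitter sites does better; here Market is left uncovered.

10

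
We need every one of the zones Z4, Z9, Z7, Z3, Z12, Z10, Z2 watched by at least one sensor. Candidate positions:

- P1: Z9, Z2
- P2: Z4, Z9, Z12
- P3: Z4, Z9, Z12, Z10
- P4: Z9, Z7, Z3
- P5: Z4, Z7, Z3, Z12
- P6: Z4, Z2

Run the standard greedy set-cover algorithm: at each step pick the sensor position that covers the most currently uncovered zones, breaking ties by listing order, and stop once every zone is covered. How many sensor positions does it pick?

3

Pick 1: P3 covers 4 new zones (Z4, Z9, Z12, Z10).
Pick 2: P4 covers 2 new zones (Z7, Z3).
Pick 3: P1 covers 1 new zones (Z2).
Greedy uses 3 sensor positions.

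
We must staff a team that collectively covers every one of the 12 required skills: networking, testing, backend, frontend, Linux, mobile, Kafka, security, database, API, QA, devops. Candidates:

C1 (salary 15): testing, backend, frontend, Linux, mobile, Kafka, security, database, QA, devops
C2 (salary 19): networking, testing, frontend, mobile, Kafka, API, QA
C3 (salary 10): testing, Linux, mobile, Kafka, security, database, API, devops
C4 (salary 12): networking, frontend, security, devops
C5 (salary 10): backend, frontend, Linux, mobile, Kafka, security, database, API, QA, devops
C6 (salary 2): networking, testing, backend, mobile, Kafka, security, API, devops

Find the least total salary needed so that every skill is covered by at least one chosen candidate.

12

C5, C6 cover every skill at salary 10 + 2 = 12.
Any cover uses at least 2 candidates; among all covering selections none totals below 12.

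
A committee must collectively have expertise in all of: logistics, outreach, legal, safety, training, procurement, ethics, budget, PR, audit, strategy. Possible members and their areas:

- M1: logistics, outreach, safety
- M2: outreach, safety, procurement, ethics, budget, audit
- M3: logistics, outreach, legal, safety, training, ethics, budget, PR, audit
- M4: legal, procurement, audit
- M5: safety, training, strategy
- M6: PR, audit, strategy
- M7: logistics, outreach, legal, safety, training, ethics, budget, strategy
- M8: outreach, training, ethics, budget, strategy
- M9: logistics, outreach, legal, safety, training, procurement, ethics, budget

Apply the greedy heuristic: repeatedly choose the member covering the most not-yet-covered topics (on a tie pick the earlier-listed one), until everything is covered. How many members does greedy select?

Pick 1: M3 covers 9 new topics (logistics, outreach, legal, safety, training, ethics, budget, PR, audit).
Pick 2: M2 covers 1 new topics (procurement).
Pick 3: M5 covers 1 new topics (strategy).
Greedy uses 3 members. (The true minimum is 2.)

3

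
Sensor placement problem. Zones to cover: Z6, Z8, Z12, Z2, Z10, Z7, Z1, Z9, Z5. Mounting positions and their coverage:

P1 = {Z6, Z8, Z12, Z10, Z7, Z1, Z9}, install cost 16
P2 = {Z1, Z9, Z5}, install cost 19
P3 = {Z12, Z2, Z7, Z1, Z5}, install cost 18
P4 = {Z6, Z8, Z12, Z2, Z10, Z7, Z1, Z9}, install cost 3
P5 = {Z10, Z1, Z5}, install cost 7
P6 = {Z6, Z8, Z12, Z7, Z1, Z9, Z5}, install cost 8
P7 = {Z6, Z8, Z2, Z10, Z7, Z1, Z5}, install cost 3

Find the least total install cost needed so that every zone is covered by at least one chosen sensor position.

P4, P7 cover every zone at install cost 3 + 3 = 6.
Any cover uses at least 2 sensor positions; among all covering selections none totals below 6.

6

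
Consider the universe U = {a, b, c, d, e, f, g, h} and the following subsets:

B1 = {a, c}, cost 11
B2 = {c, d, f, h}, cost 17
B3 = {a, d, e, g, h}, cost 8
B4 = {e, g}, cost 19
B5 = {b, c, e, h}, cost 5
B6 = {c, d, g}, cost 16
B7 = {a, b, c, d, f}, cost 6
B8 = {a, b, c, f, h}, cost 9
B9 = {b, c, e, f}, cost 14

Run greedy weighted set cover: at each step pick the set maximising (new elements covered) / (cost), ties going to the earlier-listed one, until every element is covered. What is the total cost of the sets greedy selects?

19

Pick 1: B7 adds 5 new (a, b, c, d, f) at cost 6 (ratio 5/6).
Pick 2: B5 adds 2 new (e, h) at cost 5 (ratio 2/5).
Pick 3: B3 adds 1 new (g) at cost 8 (ratio 1/8).
Greedy total cost: 6 + 5 + 8 = 19. (The true optimum is 14, so greedy overshoots here.)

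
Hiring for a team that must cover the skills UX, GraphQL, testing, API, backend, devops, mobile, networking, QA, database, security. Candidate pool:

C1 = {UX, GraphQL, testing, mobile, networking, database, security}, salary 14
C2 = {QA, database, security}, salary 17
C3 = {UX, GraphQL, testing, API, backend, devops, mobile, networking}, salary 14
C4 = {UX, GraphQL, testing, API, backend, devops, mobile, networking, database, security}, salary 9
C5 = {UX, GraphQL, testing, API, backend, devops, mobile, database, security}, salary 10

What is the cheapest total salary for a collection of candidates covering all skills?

C2, C4 cover every skill at salary 17 + 9 = 26.
Any cover uses at least 2 candidates; among all covering selections none totals below 26.

26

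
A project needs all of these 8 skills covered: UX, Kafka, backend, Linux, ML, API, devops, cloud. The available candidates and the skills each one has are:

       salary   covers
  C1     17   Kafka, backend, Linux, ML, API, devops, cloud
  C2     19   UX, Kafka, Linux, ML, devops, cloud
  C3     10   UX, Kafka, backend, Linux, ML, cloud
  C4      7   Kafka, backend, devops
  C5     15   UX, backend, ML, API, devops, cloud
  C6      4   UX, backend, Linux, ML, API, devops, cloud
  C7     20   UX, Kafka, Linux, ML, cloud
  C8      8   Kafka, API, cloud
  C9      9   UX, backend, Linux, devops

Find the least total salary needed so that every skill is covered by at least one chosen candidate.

C4, C6 cover every skill at salary 7 + 4 = 11.
Any cover uses at least 2 candidates; among all covering selections none totals below 11.

11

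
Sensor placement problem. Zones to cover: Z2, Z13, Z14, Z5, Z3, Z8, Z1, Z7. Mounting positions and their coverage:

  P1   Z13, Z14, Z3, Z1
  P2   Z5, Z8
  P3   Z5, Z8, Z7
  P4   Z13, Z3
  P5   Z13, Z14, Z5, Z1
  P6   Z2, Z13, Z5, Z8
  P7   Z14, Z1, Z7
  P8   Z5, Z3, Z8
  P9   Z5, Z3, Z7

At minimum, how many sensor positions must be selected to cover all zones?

3

P1, P3, P6 together cover {Z2, Z13, Z14, Z5, Z3, Z8, Z1, Z7} — every zone.
No 2 of the 9 sensor positions cover everything (all 36 pairs fall short), so 3 is minimum.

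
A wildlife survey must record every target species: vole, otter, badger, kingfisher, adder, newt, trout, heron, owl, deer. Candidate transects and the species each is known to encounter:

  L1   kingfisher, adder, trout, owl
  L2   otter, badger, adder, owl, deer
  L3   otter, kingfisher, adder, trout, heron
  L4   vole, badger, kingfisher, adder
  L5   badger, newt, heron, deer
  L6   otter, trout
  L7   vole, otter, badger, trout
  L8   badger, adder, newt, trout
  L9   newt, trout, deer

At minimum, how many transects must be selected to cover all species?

3

L1, L5, L7 together cover {vole, otter, badger, kingfisher, adder, newt, trout, heron, owl, deer} — every species.
No 2 of the 9 transects cover everything (all 36 pairs fall short), so 3 is minimum.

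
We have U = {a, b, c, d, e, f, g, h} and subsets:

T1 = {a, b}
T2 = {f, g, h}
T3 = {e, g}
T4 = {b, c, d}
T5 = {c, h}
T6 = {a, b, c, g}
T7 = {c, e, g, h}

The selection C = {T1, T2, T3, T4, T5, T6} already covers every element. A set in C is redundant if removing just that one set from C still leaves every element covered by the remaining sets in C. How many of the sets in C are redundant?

3

Drop T1: the rest still cover every element — redundant.
Drop T2: f uncovered — not redundant.
Drop T3: e uncovered — not redundant.
Drop T4: d uncovered — not redundant.
Drop T5: the rest still cover every element — redundant.
Drop T6: the rest still cover every element — redundant.
3 redundant: T1, T5, T6.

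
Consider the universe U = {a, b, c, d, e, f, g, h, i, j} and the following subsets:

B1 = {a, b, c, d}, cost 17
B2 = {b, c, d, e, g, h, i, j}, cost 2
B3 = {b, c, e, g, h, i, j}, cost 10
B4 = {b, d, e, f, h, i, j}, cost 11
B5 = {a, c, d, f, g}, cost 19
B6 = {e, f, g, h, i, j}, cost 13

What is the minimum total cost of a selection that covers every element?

21

B2, B5 cover every element at cost 2 + 19 = 21.
Any cover uses at least 2 sets; among all covering selections none totals below 21.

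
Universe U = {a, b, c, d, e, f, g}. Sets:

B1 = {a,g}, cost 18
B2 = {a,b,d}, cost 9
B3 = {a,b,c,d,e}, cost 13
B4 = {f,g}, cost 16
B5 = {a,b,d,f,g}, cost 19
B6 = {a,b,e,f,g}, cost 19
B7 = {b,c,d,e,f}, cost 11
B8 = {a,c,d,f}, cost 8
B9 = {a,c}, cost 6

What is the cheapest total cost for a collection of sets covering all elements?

B6, B8 cover every element at cost 19 + 8 = 27.
Any cover uses at least 2 sets; among all covering selections none totals below 27.
Greedy by coverage-per-cost would pick B8, B7, B4 for 35 — worse than the optimum 27.

27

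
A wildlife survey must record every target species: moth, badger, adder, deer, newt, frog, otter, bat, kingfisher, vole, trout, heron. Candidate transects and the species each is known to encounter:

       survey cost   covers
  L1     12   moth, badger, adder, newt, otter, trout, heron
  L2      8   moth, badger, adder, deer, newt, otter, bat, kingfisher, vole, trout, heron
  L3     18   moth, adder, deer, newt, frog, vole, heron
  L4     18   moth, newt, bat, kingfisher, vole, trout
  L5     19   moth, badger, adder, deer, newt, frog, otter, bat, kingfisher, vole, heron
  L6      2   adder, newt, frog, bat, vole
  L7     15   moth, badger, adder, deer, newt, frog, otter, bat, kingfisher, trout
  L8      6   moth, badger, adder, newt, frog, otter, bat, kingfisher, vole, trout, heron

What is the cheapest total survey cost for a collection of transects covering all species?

L2, L6 cover every species at survey cost 8 + 2 = 10.
Any cover uses at least 2 transects; among all covering selections none totals below 10.
Greedy by coverage-per-survey cost would pick L6, L8, L2 for 16 — worse than the optimum 10.

10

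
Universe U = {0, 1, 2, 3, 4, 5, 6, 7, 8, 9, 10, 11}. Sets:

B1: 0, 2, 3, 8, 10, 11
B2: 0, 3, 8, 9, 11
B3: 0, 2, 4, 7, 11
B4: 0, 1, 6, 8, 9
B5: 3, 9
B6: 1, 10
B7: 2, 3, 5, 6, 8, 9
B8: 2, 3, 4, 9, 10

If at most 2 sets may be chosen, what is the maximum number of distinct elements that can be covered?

10

Choosing B3, B7 covers {0, 2, 3, 4, 5, 6, 7, 8, 9, 11} — 10 elements.
No choice of 2 sets does better; here 1, 10 are left uncovered.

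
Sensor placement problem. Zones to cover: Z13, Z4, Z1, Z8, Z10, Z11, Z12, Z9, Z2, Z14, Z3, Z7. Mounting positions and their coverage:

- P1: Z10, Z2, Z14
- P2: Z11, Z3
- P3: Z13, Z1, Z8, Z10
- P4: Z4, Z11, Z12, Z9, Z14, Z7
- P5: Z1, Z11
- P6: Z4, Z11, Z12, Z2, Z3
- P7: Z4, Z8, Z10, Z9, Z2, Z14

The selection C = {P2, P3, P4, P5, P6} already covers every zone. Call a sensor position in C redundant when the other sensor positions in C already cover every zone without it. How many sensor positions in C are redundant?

Drop P2: the rest still cover every zone — redundant.
Drop P3: Z13, Z8, Z10 uncovered — not redundant.
Drop P4: Z9, Z14, Z7 uncovered — not redundant.
Drop P5: the rest still cover every zone — redundant.
Drop P6: Z2 uncovered — not redundant.
2 redundant: P2, P5.

2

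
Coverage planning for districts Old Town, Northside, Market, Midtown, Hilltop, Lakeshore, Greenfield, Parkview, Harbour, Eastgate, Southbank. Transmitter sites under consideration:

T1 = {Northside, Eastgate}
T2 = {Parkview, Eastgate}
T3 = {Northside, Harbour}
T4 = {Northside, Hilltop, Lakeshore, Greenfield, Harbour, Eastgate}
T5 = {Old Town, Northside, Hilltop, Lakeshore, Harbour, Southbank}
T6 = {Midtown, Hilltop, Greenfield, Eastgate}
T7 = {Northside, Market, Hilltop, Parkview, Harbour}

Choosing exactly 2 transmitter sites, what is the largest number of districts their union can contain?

9

Choosing T5, T6 covers {Old Town, Northside, Midtown, Hilltop, Lakeshore, Greenfield, Harbour, Eastgate, Southbank} — 9 districts.
No choice of 2 transmitter sites does better; here Market, Parkview are left uncovered.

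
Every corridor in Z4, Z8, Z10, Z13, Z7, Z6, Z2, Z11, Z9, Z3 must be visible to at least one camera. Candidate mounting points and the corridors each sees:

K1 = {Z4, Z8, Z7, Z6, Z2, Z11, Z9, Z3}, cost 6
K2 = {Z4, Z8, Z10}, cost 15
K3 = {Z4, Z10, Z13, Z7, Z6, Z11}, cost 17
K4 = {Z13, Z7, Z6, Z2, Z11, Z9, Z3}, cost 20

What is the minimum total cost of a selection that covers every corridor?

K1, K3 cover every corridor at cost 6 + 17 = 23.
Any cover uses at least 2 camera mounts; among all covering selections none totals below 23.

23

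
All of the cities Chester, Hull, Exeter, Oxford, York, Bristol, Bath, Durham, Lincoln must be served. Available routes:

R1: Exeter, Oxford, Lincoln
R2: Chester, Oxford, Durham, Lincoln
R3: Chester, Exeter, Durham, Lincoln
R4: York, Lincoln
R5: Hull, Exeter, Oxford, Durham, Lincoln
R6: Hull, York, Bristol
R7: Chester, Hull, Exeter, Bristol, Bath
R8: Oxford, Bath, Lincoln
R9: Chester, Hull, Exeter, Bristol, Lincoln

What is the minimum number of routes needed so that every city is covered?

3

R2, R4, R7 together cover {Chester, Hull, Exeter, Oxford, York, Bristol, Bath, Durham, Lincoln} — every city.
No 2 of the 9 routes cover everything (all 36 pairs fall short), so 3 is minimum.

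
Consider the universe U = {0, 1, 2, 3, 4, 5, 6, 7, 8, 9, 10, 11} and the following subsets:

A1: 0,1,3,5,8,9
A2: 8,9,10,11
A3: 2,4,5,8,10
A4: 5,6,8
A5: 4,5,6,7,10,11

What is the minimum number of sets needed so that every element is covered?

3

A1, A3, A5 together cover {0, 1, 2, 3, 4, 5, 6, 7, 8, 9, 10, 11} — every element.
No 2 of the 5 sets cover everything (all 10 pairs fall short), so 3 is minimum.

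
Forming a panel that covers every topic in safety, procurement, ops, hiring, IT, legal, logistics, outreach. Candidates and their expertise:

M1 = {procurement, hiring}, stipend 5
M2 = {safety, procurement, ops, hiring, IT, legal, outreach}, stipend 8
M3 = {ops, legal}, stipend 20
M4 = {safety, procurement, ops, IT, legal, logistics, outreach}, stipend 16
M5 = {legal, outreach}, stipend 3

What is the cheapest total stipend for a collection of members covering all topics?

M1, M4 cover every topic at stipend 5 + 16 = 21.
Any cover uses at least 2 members; among all covering selections none totals below 21.
Greedy by coverage-per-stipend would pick M2, M4 for 24 — worse than the optimum 21.

21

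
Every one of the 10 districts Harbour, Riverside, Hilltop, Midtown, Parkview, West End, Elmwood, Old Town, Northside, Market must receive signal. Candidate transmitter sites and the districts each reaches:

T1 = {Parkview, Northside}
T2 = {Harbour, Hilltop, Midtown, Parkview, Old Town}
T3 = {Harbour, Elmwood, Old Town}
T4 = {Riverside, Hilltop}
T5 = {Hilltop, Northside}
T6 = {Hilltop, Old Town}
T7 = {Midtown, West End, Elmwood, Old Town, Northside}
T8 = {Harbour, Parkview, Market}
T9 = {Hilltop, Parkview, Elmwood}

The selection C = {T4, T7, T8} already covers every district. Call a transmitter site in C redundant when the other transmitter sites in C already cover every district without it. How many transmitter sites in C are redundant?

0

Drop T4: Riverside, Hilltop uncovered — not redundant.
Drop T7: Midtown, West End, Elmwood, Old Town, … uncovered — not redundant.
Drop T8: Harbour, Parkview, Market uncovered — not redundant.
None of the transmitter sites in C is redundant.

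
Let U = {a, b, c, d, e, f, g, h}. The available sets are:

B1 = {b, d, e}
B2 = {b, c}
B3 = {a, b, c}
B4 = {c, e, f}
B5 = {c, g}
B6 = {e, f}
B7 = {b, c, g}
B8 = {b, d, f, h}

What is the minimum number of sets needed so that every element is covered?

4

B1, B3, B5, B8 together cover {a, b, c, d, e, f, g, h} — every element.
No 3 of the 8 sets cover everything (all 56 triples fall short), so 4 is minimum.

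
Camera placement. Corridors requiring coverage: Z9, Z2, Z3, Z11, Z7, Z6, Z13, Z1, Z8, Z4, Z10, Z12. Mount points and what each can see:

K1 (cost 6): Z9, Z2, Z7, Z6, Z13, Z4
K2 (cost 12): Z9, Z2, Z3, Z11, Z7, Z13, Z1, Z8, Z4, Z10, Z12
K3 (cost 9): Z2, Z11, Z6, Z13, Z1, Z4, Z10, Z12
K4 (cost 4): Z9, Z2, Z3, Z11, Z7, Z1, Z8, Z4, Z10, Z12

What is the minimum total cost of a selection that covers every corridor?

K1, K4 cover every corridor at cost 6 + 4 = 10.
Any cover uses at least 2 camera mounts; among all covering selections none totals below 10.

10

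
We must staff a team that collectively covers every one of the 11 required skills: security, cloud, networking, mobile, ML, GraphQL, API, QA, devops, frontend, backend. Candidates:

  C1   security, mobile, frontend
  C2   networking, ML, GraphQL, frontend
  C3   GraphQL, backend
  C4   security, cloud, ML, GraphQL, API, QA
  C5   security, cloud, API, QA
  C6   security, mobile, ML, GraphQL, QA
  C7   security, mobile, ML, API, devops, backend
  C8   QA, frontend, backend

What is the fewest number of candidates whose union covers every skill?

C2, C4, C7 together cover {security, cloud, networking, mobile, ML, GraphQL, API, QA, devops, frontend, backend} — every skill.
No 2 of the 8 candidates cover everything (all 28 pairs fall short), so 3 is minimum.

3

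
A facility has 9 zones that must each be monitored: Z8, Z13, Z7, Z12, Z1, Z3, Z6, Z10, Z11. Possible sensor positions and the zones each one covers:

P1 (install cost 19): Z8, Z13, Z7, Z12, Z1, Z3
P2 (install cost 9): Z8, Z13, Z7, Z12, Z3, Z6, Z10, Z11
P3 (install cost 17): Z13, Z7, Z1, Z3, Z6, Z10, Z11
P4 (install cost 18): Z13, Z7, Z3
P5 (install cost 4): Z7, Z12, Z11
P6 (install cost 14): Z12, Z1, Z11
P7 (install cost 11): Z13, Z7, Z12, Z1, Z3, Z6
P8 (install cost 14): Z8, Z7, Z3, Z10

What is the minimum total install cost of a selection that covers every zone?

P2, P7 cover every zone at install cost 9 + 11 = 20.
Any cover uses at least 2 sensor positions; among all covering selections none totals below 20.

20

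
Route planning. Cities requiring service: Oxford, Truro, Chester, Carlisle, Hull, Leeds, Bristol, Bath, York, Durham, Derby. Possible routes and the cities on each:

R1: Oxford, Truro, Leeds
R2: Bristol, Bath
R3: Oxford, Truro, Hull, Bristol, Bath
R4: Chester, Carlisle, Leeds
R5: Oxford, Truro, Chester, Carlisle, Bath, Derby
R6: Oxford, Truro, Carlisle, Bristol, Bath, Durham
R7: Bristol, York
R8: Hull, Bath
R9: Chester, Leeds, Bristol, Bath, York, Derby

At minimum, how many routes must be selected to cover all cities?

R3, R6, R9 together cover {Oxford, Truro, Chester, Carlisle, Hull, Leeds, Bristol, Bath, York, Durham, Derby} — every city.
No 2 of the 9 routes cover everything (all 36 pairs fall short), so 3 is minimum.
Greedy (largest uncovered first) would take R5, R9, R3, R6 — 4 routes — but 3 suffice.

3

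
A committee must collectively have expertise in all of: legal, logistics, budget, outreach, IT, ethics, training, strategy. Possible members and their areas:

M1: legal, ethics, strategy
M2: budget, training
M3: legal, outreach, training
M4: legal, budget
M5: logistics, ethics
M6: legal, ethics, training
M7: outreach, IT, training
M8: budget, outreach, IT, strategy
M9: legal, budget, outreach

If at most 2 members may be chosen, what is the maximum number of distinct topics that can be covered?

7

Choosing M6, M8 covers {legal, budget, outreach, IT, ethics, training, strategy} — 7 topics.
No choice of 2 members does better; here logistics is left uncovered.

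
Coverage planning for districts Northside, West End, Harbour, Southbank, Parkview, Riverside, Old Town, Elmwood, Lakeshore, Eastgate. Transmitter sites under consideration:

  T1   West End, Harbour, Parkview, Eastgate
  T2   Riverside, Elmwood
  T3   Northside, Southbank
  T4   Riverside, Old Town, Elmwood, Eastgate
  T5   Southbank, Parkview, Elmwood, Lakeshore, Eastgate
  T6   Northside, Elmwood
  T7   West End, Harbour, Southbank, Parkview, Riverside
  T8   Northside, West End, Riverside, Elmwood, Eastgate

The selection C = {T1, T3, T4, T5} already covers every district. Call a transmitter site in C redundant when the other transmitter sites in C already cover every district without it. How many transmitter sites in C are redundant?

Drop T1: West End, Harbour uncovered — not redundant.
Drop T3: Northside uncovered — not redundant.
Drop T4: Riverside, Old Town uncovered — not redundant.
Drop T5: Lakeshore uncovered — not redundant.
None of the transmitter sites in C is redundant.

0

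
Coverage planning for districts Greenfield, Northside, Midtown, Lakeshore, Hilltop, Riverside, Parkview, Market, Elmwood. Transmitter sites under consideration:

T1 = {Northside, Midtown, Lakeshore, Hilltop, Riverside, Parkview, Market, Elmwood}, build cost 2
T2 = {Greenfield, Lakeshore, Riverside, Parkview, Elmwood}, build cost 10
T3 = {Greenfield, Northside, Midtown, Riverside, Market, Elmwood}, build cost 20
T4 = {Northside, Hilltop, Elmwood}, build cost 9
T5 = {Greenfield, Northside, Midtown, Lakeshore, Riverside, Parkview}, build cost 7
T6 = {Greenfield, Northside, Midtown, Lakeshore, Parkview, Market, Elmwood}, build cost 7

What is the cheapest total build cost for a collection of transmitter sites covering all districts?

T1, T5 cover every district at build cost 2 + 7 = 9.
Any cover uses at least 2 transmitter sites; among all covering selections none totals below 9.

9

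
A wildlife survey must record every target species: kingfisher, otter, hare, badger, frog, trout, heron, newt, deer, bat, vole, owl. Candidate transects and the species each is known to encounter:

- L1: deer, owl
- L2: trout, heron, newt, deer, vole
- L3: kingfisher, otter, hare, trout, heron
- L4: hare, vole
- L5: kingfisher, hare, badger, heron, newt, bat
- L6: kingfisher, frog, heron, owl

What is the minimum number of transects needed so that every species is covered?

4

L2, L3, L5, L6 together cover {kingfisher, otter, hare, badger, frog, trout, heron, newt, deer, bat, vole, owl} — every species.
No 3 of the 6 transects cover everything (all 20 triples fall short), so 4 is minimum.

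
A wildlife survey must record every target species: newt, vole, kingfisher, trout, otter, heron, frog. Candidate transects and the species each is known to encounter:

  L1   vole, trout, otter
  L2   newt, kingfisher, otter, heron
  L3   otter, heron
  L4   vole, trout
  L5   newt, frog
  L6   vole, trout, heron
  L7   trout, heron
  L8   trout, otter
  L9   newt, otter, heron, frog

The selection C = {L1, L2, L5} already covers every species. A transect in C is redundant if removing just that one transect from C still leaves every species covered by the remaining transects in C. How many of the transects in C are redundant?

0

Drop L1: vole, trout uncovered — not redundant.
Drop L2: kingfisher, heron uncovered — not redundant.
Drop L5: frog uncovered — not redundant.
None of the transects in C is redundant.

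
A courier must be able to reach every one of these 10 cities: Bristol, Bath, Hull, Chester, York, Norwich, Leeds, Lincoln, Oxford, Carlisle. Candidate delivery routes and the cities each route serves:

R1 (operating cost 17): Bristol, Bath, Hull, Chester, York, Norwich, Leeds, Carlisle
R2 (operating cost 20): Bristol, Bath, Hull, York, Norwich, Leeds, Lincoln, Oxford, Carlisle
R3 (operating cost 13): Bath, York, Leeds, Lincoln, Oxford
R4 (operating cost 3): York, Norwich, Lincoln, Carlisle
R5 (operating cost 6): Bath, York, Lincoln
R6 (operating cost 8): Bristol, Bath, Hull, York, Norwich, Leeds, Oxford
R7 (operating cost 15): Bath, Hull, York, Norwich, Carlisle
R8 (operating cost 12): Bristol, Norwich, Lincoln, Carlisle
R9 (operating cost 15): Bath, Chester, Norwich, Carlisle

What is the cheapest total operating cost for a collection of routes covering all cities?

26

R4, R6, R9 cover every city at operating cost 3 + 8 + 15 = 26.
Any cover uses at least 2 routes; among all covering selections none totals below 26.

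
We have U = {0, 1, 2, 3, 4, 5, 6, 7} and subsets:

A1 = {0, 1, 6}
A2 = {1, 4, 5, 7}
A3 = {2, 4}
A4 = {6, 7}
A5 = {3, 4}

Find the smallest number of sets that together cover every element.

4

A1, A2, A3, A5 together cover {0, 1, 2, 3, 4, 5, 6, 7} — every element.
No 3 of the 5 sets cover everything (all 10 triples fall short), so 4 is minimum.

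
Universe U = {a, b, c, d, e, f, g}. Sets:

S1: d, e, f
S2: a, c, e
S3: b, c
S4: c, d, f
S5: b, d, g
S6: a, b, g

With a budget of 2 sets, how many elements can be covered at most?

6

Choosing S1, S6 covers {a, b, d, e, f, g} — 6 elements.
No choice of 2 sets does better; here c is left uncovered.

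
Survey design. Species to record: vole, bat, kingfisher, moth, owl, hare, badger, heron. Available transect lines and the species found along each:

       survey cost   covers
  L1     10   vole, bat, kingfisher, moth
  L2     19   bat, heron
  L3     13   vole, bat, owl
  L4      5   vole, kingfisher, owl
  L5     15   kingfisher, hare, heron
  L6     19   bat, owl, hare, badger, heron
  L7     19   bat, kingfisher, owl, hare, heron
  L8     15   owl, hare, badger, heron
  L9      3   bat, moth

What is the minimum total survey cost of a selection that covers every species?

L4, L8, L9 cover every species at survey cost 5 + 15 + 3 = 23.
Any cover uses at least 2 transects; among all covering selections none totals below 23.

23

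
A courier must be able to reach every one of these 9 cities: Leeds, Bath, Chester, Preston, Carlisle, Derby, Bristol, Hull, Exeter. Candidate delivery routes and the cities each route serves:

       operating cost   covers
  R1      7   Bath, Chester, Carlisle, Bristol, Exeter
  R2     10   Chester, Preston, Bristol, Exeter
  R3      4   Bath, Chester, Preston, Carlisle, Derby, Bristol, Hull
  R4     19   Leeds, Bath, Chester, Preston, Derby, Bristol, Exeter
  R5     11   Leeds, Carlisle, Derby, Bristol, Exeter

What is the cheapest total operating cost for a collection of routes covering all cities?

15

R3, R5 cover every city at operating cost 4 + 11 = 15.
Any cover uses at least 2 routes; among all covering selections none totals below 15.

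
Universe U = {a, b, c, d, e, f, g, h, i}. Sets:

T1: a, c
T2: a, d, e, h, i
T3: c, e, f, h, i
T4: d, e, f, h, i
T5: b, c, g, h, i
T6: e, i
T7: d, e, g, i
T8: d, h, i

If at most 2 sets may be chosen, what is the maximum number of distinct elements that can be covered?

Choosing T2, T5 covers {a, b, c, d, e, g, h, i} — 8 elements.
No choice of 2 sets does better; here f is left uncovered.

8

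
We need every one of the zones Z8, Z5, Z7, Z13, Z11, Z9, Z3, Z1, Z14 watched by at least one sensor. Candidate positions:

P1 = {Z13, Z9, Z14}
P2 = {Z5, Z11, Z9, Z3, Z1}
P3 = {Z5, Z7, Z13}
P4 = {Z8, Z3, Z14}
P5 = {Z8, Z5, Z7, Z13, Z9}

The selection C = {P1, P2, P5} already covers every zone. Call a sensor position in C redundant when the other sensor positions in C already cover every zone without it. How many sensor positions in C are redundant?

0

Drop P1: Z14 uncovered — not redundant.
Drop P2: Z11, Z3, Z1 uncovered — not redundant.
Drop P5: Z8, Z7 uncovered — not redundant.
None of the sensor positions in C is redundant.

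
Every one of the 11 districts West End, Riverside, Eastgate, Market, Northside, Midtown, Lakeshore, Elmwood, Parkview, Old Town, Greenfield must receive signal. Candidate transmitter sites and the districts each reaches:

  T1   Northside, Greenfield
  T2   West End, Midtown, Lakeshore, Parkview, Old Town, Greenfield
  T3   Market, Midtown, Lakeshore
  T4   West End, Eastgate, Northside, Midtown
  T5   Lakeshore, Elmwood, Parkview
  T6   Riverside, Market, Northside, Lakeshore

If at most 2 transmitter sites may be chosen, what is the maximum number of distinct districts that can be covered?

9

Choosing T2, T6 covers {West End, Riverside, Market, Northside, Midtown, Lakeshore, Parkview, Old Town, Greenfield} — 9 districts.
No choice of 2 transmitter sites does better; here Eastgate, Elmwood are left uncovered.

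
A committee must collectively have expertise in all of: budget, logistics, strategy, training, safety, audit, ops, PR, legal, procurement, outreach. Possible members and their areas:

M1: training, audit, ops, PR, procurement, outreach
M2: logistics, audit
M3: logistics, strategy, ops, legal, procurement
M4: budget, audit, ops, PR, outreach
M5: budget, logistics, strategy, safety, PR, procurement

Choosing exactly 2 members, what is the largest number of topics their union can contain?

Choosing M1, M5 covers {budget, logistics, strategy, training, safety, audit, ops, PR, procurement, outreach} — 10 topics.
No choice of 2 members does better; here legal is left uncovered.

10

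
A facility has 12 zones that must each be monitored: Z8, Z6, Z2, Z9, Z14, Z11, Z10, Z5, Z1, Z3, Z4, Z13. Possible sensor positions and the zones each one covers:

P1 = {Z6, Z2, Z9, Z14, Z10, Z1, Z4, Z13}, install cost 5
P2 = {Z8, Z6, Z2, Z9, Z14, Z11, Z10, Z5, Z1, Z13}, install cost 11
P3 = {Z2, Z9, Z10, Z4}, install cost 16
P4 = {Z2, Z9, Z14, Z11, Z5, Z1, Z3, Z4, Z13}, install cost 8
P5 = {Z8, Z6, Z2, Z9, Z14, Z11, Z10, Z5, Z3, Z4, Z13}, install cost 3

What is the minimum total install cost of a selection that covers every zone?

P1, P5 cover every zone at install cost 5 + 3 = 8.
Any cover uses at least 2 sensor positions; among all covering selections none totals below 8.

8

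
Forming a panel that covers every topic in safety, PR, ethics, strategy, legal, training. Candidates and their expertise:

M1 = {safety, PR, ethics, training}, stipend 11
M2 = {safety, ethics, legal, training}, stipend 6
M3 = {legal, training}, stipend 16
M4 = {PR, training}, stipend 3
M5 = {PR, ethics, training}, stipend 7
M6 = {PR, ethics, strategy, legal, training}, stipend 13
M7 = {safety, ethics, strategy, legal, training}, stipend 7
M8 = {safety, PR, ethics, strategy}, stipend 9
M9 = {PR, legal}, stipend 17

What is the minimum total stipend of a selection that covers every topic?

M4, M7 cover every topic at stipend 3 + 7 = 10.
Any cover uses at least 2 members; among all covering selections none totals below 10.

10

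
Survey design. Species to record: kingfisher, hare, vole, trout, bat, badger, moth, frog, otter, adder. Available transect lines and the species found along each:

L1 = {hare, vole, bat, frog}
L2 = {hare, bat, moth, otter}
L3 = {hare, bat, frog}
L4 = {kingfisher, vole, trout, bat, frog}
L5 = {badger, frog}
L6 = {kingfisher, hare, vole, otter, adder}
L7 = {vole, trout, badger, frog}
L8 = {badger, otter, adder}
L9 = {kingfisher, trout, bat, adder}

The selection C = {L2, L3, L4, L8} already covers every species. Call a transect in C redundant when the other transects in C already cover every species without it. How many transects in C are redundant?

Drop L2: moth uncovered — not redundant.
Drop L3: the rest still cover every species — redundant.
Drop L4: kingfisher, vole, trout uncovered — not redundant.
Drop L8: badger, adder uncovered — not redundant.
1 redundant: L3.

1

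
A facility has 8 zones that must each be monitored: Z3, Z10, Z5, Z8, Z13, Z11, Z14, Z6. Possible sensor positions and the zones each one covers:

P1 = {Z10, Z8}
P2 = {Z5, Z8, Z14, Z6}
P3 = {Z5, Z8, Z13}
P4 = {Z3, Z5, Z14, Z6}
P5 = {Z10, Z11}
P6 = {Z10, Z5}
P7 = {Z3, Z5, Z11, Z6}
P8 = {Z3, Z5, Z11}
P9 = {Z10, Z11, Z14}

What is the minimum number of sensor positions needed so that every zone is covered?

3

P3, P4, P5 together cover {Z3, Z10, Z5, Z8, Z13, Z11, Z14, Z6} — every zone.
No 2 of the 9 sensor positions cover everything (all 36 pairs fall short), so 3 is minimum.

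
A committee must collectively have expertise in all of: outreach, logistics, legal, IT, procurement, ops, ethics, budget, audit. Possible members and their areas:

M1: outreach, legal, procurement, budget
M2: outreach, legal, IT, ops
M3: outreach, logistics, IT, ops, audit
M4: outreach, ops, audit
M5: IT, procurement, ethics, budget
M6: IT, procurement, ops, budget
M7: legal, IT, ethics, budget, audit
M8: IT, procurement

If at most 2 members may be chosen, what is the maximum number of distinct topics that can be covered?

8

Choosing M1, M3 covers {outreach, logistics, legal, IT, procurement, ops, budget, audit} — 8 topics.
No choice of 2 members does better; here ethics is left uncovered.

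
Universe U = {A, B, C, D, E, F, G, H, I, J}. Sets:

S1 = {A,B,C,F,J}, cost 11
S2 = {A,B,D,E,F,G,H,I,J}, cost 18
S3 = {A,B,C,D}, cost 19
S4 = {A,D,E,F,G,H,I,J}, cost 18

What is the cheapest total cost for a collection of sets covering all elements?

29

S1, S2 cover every element at cost 11 + 18 = 29.
Any cover uses at least 2 sets; among all covering selections none totals below 29.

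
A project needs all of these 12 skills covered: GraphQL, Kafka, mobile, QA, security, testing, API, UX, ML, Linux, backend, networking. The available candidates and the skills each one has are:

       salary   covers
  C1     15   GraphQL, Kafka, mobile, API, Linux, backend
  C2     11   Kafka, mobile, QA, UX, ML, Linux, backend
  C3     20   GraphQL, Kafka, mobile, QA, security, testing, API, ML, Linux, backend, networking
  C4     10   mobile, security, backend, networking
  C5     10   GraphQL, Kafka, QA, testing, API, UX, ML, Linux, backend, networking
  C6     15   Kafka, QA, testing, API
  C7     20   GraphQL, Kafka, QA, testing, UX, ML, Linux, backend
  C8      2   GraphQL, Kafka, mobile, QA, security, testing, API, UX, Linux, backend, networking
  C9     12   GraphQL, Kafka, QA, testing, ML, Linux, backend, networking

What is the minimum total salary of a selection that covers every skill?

C5, C8 cover every skill at salary 10 + 2 = 12.
Any cover uses at least 2 candidates; among all covering selections none totals below 12.

12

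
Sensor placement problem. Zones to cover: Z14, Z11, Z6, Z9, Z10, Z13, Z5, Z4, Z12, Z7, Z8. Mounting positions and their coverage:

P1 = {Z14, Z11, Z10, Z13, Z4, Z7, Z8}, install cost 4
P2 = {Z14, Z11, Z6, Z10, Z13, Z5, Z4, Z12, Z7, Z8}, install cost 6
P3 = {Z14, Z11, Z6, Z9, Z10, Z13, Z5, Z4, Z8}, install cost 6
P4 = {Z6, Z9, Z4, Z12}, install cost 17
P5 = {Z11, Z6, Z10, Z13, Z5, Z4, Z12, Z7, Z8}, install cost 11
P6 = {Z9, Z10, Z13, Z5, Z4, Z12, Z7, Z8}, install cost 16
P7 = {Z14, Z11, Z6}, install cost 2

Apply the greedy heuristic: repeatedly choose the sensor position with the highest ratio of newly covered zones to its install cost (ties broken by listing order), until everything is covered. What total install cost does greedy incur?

16

Pick 1: P1 adds 7 new (Z14, Z11, Z10, Z13, Z4, Z7, Z8) at install cost 4 (ratio 7/4).
Pick 2: P2 adds 3 new (Z6, Z5, Z12) at install cost 6 (ratio 3/6).
Pick 3: P3 adds 1 new (Z9) at install cost 6 (ratio 1/6).
Greedy total install cost: 4 + 6 + 6 = 16. (The true optimum is 12, so greedy overshoots here.)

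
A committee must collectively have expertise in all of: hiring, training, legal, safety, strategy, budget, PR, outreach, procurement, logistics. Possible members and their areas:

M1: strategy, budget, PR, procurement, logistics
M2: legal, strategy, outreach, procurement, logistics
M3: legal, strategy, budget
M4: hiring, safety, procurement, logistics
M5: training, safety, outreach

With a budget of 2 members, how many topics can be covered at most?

8

Choosing M1, M5 covers {training, safety, strategy, budget, PR, outreach, procurement, logistics} — 8 topics.
No choice of 2 members does better; here hiring, legal are left uncovered.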